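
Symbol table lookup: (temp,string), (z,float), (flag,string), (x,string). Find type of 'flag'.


Lookup 'flag' → type string


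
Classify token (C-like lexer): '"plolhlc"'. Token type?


Pattern: double-quoted sequence
Type: STRING_LITERAL


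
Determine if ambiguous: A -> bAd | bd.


balanced b^n…d^n: each string has a unique parse
Unambiguous


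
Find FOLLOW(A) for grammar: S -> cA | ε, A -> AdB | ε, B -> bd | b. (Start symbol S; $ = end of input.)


$ ∈ FOLLOW(S). For each A -> αBβ: add FIRST(β)\{ε} to FOLLOW(B); if β nullable, add FOLLOW(A).
FOLLOW(A) = {$, d}


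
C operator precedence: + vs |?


'+' is additive (level 9); '|' is bitwise OR (level 3)
Higher level binds tighter
'+' has higher precedence than '|'


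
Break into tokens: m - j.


Scan left to right, longest-match per lexeme
Tokens: ID(m), OP(-), ID(j)


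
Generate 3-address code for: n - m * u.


Break into single-operator statements:
t1 = m * u
t2 = n - t1


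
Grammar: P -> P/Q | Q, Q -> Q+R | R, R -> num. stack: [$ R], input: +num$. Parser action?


'R' (not preceded by Q+) is the handle for Q -> R
Action: reduce (Q -> R)


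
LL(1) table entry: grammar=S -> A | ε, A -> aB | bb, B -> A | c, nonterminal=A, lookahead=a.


For [A, a]: 'a' ∈ FIRST(aB)
Entry: A -> aB


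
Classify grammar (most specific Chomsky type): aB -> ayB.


LHS has context (more than one symbol) and |LHS| ≤ |RHS|
Classification: Type 1 (Context-Sensitive)


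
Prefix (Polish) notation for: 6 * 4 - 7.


left-to-right (same/higher precedence on left): tree is (- (* 6 4) 7)
Prefix: - * 6 4 7


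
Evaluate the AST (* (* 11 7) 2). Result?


Evaluate inner: (* 11 7) = 77
Evaluate root: (* 77 2) = 154
Result: 154


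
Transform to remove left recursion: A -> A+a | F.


Left-recursive alternatives: A+a; non-recursive: F
Introduce A': A -> FA', A' -> +aA' | ε


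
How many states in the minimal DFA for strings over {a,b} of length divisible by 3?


Track length mod 3: states 0..2, accept at 0
Minimal DFA: 3 states


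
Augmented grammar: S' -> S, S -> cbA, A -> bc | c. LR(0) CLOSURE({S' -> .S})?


Start: S' -> .S
For each item with dot before a nonterminal B, add B -> .γ for every B-production
Closure: [S' -> .S, S -> .cbA]


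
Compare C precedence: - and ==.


'-' is additive (level 9); '==' is equality (level 6)
Higher level binds tighter
'-' has higher precedence than '=='


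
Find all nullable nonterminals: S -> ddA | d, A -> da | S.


A nonterminal is nullable iff some alternative derives ε (directly, or every symbol in it is nullable)
Nullable: {}


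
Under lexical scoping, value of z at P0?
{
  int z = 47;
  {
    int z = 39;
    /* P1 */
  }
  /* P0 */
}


z declared in the same block as P0
z = 47


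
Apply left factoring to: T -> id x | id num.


Common prefix: 'id'
Factored: T -> id T', T' -> x | num


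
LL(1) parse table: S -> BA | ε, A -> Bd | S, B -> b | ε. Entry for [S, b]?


For [S, b]: 'b' ∈ FIRST(BA)
Entry: S -> BA


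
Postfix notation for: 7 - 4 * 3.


* has higher precedence, evaluate 4*3 first
Postfix: 7 4 3 * -


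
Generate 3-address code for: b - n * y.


Break into single-operator statements:
t1 = n * y
t2 = b - t1


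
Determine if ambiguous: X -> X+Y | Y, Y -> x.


precedence layered via separate nonterminal Y: deterministic
Unambiguous


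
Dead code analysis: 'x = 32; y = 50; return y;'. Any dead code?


x is assigned but never read
Dead: 'x = 32'


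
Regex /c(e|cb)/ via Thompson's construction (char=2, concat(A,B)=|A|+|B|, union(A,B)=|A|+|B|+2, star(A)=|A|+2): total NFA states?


Syntax tree has 4 char leaf(s), 1 union(s), 0 star(s)
chars contribute 4×2 = 8; each union adds +2; each star adds +2
Total: 8 + 2 + 0 = 10 states


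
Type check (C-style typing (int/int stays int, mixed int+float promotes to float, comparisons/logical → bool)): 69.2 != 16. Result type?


Operand types: float != int
Rule: comparison yields bool
Result type: bool


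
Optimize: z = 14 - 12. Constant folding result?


14 - 12 = 2 at compile time
Optimized: z = 2


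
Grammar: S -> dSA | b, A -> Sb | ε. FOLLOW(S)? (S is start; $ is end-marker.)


$ ∈ FOLLOW(S). For each A -> αBβ: add FIRST(β)\{ε} to FOLLOW(B); if β nullable, add FOLLOW(A).
FOLLOW(S) = {$, b, d}


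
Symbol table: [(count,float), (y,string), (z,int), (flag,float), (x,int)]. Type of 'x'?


Lookup 'x' → type int


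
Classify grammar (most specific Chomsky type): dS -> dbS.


LHS has context (more than one symbol) and |LHS| ≤ |RHS|
Classification: Type 1 (Context-Sensitive)


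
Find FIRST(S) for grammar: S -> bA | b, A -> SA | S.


Per alternative of S: FIRST(bA) = {b}; FIRST(b) = {b}
FIRST(S) = {b}


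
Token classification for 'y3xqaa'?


Pattern: letter/underscore followed by alphanumerics, not a keyword
Type: IDENTIFIER


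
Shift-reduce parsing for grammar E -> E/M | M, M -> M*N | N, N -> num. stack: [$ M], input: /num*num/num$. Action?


lookahead ∉ {*} so M won't extend; reduce E -> M
Action: reduce (E -> M)


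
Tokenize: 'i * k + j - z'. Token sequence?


Scan left to right, longest-match per lexeme
Tokens: ID(i), OP(*), ID(k), OP(+), ID(j), OP(-), ID(z)


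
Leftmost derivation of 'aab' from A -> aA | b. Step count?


Derivation: A => aA => aaA => aab
Steps: 3


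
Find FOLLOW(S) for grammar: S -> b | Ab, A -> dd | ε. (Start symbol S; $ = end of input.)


$ ∈ FOLLOW(S). For each A -> αBβ: add FIRST(β)\{ε} to FOLLOW(B); if β nullable, add FOLLOW(A).
FOLLOW(S) = {$}


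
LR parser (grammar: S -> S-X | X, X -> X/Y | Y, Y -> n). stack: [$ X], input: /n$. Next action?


shift '/' to continue X -> X/Y
Action: shift


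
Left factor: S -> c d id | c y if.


Common prefix: 'c'
Factored: S -> c S', S' -> d id | y if


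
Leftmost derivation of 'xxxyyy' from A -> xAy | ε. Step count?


Derivation: A => xAy => xxAyy => xxxAyyy => xxxyyy
Steps: 4


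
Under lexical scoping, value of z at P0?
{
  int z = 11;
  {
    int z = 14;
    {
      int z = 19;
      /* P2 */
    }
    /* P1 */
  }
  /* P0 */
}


z declared in the same block as P0
z = 11


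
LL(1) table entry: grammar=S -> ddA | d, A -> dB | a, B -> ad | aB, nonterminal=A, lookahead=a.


For [A, a]: 'a' ∈ FIRST(a)
Entry: A -> a


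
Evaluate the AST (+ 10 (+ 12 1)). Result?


Evaluate inner: (+ 12 1) = 13
Evaluate root: (+ 10 13) = 23
Result: 23


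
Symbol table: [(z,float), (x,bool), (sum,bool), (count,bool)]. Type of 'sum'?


Lookup 'sum' → type bool


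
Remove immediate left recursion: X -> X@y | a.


Left-recursive alternatives: X@y; non-recursive: a
Introduce X': X -> aX', X' -> @yX' | ε


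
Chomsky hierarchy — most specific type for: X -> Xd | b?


Left-linear: every RHS is a terminal or one nonterminal followed by a terminal
Classification: Type 3 (Regular)


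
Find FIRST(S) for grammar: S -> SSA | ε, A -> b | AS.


Per alternative of S: FIRST(SSA) = {b}; FIRST(ε) = {ε}
FIRST(S) = {b, ε}


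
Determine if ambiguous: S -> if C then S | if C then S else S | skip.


dangling else: 'if C then if C then skip else skip' parses two ways
Ambiguous


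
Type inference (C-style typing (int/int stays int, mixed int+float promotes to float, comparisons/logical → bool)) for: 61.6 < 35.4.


Operand types: float < float
Rule: comparison yields bool
Result type: bool


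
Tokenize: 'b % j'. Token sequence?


Scan left to right, longest-match per lexeme
Tokens: ID(b), OP(%), ID(j)


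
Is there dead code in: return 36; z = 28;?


statement follows a return and is unreachable
Dead: 'z = 28'


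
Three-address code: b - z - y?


Break into single-operator statements:
t1 = b - z
t2 = t1 - y


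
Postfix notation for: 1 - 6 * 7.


* has higher precedence, evaluate 6*7 first
Postfix: 1 6 7 * -


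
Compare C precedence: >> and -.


'-' is additive (level 9); '>>' is shift (level 8)
Higher level binds tighter
'-' has higher precedence than '>>'


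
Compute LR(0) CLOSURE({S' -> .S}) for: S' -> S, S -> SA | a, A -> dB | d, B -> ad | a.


Start: S' -> .S
For each item with dot before a nonterminal B, add B -> .γ for every B-production
Closure: [S' -> .S, S -> .SA, S -> .a]


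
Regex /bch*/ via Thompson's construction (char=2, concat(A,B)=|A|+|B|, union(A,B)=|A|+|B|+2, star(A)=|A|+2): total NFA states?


Syntax tree has 3 char leaf(s), 0 union(s), 1 star(s)
chars contribute 3×2 = 6; each union adds +2; each star adds +2
Total: 6 + 0 + 2 = 8 states


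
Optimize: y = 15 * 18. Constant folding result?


15 * 18 = 270 at compile time
Optimized: y = 270


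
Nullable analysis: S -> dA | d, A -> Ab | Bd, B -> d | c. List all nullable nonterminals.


A nonterminal is nullable iff some alternative derives ε (directly, or every symbol in it is nullable)
Nullable: {}


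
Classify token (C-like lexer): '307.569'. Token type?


Pattern: digits with a decimal point
Type: FLOAT_LITERAL


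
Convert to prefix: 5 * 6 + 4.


left-to-right (same/higher precedence on left): tree is (+ (* 5 6) 4)
Prefix: + * 5 6 4


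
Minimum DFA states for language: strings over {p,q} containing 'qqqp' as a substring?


KMP-style automaton: 4 progress states + 1 absorbing accept = 5
Minimal DFA: 5 states


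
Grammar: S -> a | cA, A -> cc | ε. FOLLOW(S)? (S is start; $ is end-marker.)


$ ∈ FOLLOW(S). For each A -> αBβ: add FIRST(β)\{ε} to FOLLOW(B); if β nullable, add FOLLOW(A).
FOLLOW(S) = {$}


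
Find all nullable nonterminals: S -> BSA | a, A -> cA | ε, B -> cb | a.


A nonterminal is nullable iff some alternative derives ε (directly, or every symbol in it is nullable)
Nullable: {A}


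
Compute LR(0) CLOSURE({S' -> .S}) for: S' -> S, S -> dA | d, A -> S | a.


Start: S' -> .S
For each item with dot before a nonterminal B, add B -> .γ for every B-production
Closure: [S' -> .S, S -> .dA, S -> .d]


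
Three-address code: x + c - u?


Break into single-operator statements:
t1 = x + c
t2 = t1 - u


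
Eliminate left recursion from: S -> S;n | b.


Left-recursive alternatives: S;n; non-recursive: b
Introduce S': S -> bS', S' -> ;nS' | ε


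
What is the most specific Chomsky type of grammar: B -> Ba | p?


Left-linear: every RHS is a terminal or one nonterminal followed by a terminal
Classification: Type 3 (Regular)


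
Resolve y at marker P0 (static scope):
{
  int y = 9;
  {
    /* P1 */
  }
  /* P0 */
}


y declared in the same block as P0
y = 9


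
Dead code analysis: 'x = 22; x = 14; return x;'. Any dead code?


first assignment to x is overwritten before any read
Dead: 'x = 22'


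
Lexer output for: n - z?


Scan left to right, longest-match per lexeme
Tokens: ID(n), OP(-), ID(z)


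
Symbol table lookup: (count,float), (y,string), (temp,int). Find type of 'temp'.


Lookup 'temp' → type int


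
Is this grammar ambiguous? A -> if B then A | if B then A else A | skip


dangling else: 'if B then if B then skip else skip' parses two ways
Ambiguous


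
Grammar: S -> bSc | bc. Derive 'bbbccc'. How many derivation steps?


Derivation: S => bSc => bbScc => bbbccc
Steps: 3


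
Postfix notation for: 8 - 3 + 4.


Left to right (same or higher precedence on left)
Postfix: 8 3 - 4 +


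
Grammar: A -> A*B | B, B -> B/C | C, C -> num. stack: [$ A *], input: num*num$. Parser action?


no handle ('A*' is not any RHS); shift 'num'
Action: shift


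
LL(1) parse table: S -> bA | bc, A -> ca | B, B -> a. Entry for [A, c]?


For [A, c]: 'c' ∈ FIRST(ca)
Entry: A -> ca


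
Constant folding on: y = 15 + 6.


15 + 6 = 21 at compile time
Optimized: y = 21


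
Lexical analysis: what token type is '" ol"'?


Pattern: double-quoted sequence
Type: STRING_LITERAL


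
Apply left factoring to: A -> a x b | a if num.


Common prefix: 'a'
Factored: A -> a A', A' -> x b | if num


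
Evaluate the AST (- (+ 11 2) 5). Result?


Evaluate inner: (+ 11 2) = 13
Evaluate root: (- 13 5) = 8
Result: 8


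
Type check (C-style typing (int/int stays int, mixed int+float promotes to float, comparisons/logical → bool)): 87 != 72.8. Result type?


Operand types: int != float
Rule: comparison yields bool
Result type: bool


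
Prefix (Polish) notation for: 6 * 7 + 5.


left-to-right (same/higher precedence on left): tree is (+ (* 6 7) 5)
Prefix: + * 6 7 5


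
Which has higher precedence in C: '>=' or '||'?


'>=' is relational (level 7); '||' is logical OR (level 1)
Higher level binds tighter
'>=' has higher precedence than '||'


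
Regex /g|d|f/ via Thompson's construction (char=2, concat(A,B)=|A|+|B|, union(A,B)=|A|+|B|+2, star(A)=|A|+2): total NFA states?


Syntax tree has 3 char leaf(s), 2 union(s), 0 star(s)
chars contribute 3×2 = 6; each union adds +2; each star adds +2
Total: 6 + 4 + 0 = 10 states


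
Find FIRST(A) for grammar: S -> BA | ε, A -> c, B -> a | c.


Per alternative of A: FIRST(c) = {c}
FIRST(A) = {c}


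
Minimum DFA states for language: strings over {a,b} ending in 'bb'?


Track the longest suffix of input matching a prefix of 'bb': 3 classes (prefixes of length 0..2)
Minimal DFA: 3 states


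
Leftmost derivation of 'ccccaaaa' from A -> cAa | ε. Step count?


Derivation: A => cAa => ccAaa => cccAaaa => ccccAaaaa => ccccaaaa
Steps: 5


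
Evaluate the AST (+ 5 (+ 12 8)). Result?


Evaluate inner: (+ 12 8) = 20
Evaluate root: (+ 5 20) = 25
Result: 25


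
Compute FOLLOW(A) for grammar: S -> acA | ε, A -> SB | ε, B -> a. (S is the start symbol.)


$ ∈ FOLLOW(S). For each A -> αBβ: add FIRST(β)\{ε} to FOLLOW(B); if β nullable, add FOLLOW(A).
FOLLOW(A) = {$, a}


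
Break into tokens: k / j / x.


Scan left to right, longest-match per lexeme
Tokens: ID(k), OP(/), ID(j), OP(/), ID(x)


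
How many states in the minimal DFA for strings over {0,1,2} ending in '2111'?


Track the longest suffix of input matching a prefix of '2111': 5 classes (prefixes of length 0..4)
Minimal DFA: 5 states


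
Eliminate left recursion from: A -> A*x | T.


Left-recursive alternatives: A*x; non-recursive: T
Introduce A': A -> TA', A' -> *xA' | ε


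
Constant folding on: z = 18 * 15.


18 * 15 = 270 at compile time
Optimized: z = 270


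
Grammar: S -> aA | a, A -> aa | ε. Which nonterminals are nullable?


A nonterminal is nullable iff some alternative derives ε (directly, or every symbol in it is nullable)
Nullable: {A}


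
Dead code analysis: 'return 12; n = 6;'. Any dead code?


statement follows a return and is unreachable
Dead: 'n = 6'


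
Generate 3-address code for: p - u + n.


Break into single-operator statements:
t1 = p - u
t2 = t1 + n


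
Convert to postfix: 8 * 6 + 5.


Left to right (same or higher precedence on left)
Postfix: 8 6 * 5 +


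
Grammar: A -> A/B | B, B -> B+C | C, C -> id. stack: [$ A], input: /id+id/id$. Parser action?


shift '/' to continue A -> A/B
Action: shift


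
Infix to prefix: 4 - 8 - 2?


left-to-right (same/higher precedence on left): tree is (- (- 4 8) 2)
Prefix: - - 4 8 2


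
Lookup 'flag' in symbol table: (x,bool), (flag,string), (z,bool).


Lookup 'flag' → type string


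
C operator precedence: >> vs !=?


'>>' is shift (level 8); '!=' is equality (level 6)
Higher level binds tighter
'>>' has higher precedence than '!='


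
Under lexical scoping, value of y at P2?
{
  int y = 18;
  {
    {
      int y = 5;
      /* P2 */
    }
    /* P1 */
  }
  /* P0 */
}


y declared in the same block as P2
y = 5


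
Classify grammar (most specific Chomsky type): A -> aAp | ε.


Single nonterminal LHS, but a^n p^n is not regular
Classification: Type 2 (Context-Free)


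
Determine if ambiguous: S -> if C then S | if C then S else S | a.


dangling else: 'if C then if C then a else a' parses two ways
Ambiguous


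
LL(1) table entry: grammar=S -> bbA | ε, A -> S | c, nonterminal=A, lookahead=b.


For [A, b]: 'b' ∈ FIRST(S)
Entry: A -> S


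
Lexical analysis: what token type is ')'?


Pattern: delimiter/punctuation
Type: PUNCTUATION


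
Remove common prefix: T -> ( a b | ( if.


Common prefix: '('
Factored: T -> ( T', T' -> a b | if


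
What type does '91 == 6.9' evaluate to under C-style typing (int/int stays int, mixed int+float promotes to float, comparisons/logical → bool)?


Operand types: int == float
Rule: comparison yields bool
Result type: bool


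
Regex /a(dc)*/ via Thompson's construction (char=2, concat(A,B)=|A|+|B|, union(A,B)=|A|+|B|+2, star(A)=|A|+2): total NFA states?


Syntax tree has 3 char leaf(s), 0 union(s), 1 star(s)
chars contribute 3×2 = 6; each union adds +2; each star adds +2
Total: 6 + 0 + 2 = 8 states


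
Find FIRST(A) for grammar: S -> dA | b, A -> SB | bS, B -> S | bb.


Per alternative of A: FIRST(SB) = {b, d}; FIRST(bS) = {b}
FIRST(A) = {b, d}


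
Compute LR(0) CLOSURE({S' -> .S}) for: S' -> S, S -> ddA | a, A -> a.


Start: S' -> .S
For each item with dot before a nonterminal B, add B -> .γ for every B-production
Closure: [S' -> .S, S -> .ddA, S -> .a]


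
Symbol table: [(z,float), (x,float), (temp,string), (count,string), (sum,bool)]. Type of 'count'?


Lookup 'count' → type string


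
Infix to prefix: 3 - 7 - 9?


left-to-right (same/higher precedence on left): tree is (- (- 3 7) 9)
Prefix: - - 3 7 9


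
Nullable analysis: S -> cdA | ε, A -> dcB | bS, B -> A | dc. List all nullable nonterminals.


A nonterminal is nullable iff some alternative derives ε (directly, or every symbol in it is nullable)
Nullable: {S}


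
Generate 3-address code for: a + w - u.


Break into single-operator statements:
t1 = a + w
t2 = t1 - u


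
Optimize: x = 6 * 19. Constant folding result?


6 * 19 = 114 at compile time
Optimized: x = 114


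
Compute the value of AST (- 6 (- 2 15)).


Evaluate inner: (- 2 15) = -13
Evaluate root: (- 6 -13) = 19
Result: 19


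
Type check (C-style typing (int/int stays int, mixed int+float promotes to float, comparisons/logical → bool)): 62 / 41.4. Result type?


Operand types: int / float
Rule: mixed int/float promotes to float; int/int stays int
Result type: float


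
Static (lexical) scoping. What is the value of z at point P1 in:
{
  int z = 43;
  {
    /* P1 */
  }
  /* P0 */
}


P1's block does not declare z; resolves to the enclosing declaration at depth 0
z = 43


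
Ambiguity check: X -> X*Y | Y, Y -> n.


precedence layered via separate nonterminal Y: deterministic
Unambiguous


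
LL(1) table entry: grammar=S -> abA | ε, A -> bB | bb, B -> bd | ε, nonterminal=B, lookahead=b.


For [B, b]: 'b' ∈ FIRST(bd)
Entry: B -> bd


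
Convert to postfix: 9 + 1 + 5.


Left to right (same or higher precedence on left)
Postfix: 9 1 + 5 +


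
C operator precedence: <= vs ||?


'<=' is relational (level 7); '||' is logical OR (level 1)
Higher level binds tighter
'<=' has higher precedence than '||'


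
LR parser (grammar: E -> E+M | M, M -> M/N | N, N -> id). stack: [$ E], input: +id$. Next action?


shift '+' to continue E -> E+M
Action: shift


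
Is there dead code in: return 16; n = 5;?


statement follows a return and is unreachable
Dead: 'n = 5'


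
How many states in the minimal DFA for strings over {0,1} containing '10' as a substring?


KMP-style automaton: 2 progress states + 1 absorbing accept = 3
Minimal DFA: 3 states


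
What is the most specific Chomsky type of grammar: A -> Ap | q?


Left-linear: every RHS is a terminal or one nonterminal followed by a terminal
Classification: Type 3 (Regular)


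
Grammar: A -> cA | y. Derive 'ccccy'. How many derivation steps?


Derivation: A => cA => ccA => cccA => ccccA => ccccy
Steps: 5


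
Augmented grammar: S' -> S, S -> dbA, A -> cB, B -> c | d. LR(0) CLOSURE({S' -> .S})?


Start: S' -> .S
For each item with dot before a nonterminal B, add B -> .γ for every B-production
Closure: [S' -> .S, S -> .dbA]


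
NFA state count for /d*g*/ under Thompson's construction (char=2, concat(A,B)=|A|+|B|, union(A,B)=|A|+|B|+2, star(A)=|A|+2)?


Syntax tree has 2 char leaf(s), 0 union(s), 2 star(s)
chars contribute 2×2 = 4; each union adds +2; each star adds +2
Total: 4 + 0 + 4 = 8 states


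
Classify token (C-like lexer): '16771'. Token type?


Pattern: digits only
Type: INTEGER_LITERAL


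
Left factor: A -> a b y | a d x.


Common prefix: 'a'
Factored: A -> a A', A' -> b y | d x


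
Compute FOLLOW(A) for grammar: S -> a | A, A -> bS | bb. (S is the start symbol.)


$ ∈ FOLLOW(S). For each A -> αBβ: add FIRST(β)\{ε} to FOLLOW(B); if β nullable, add FOLLOW(A).
FOLLOW(A) = {$}


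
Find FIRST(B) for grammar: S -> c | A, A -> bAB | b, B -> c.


Per alternative of B: FIRST(c) = {c}
FIRST(B) = {c}


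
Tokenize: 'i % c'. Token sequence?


Scan left to right, longest-match per lexeme
Tokens: ID(i), OP(%), ID(c)


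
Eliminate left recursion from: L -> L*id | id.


Left-recursive alternatives: L*id; non-recursive: id
Introduce L': L -> idL', L' -> *idL' | ε


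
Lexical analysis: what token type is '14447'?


Pattern: digits only
Type: INTEGER_LITERAL


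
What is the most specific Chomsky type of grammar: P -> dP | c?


Right-linear: every RHS is a terminal or a terminal followed by one nonterminal
Classification: Type 3 (Regular)


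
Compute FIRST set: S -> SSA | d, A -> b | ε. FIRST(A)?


Per alternative of A: FIRST(b) = {b}; FIRST(ε) = {ε}
FIRST(A) = {b, ε}


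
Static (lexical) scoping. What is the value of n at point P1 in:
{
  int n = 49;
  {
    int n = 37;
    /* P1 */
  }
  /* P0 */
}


n declared in the same block as P1
n = 37


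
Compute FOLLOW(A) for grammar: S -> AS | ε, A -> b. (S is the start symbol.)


$ ∈ FOLLOW(S). For each A -> αBβ: add FIRST(β)\{ε} to FOLLOW(B); if β nullable, add FOLLOW(A).
FOLLOW(A) = {$, b}


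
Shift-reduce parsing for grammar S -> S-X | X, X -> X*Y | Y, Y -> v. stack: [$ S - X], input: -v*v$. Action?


handle 'S-X' on top; lookahead ∈ FOLLOW(S) = {-, $}
Action: reduce (S -> S-X)


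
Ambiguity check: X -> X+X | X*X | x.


'x+x*x' has two parse trees (no precedence encoded between + and *)
Ambiguous


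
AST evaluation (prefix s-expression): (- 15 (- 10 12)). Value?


Evaluate inner: (- 10 12) = -2
Evaluate root: (- 15 -2) = 17
Result: 17


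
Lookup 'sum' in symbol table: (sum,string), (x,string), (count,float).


Lookup 'sum' → type string


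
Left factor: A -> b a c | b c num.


Common prefix: 'b'
Factored: A -> b A', A' -> a c | c num


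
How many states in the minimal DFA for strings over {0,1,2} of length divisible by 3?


Track length mod 3: states 0..2, accept at 0
Minimal DFA: 3 states


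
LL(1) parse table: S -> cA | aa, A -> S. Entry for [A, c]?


For [A, c]: 'c' ∈ FIRST(S)
Entry: A -> S


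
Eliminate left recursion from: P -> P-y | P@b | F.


Left-recursive alternatives: P-y, P@b; non-recursive: F
Introduce P': P -> FP', P' -> -yP' | @bP' | ε


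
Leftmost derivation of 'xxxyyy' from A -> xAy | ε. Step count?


Derivation: A => xAy => xxAyy => xxxAyyy => xxxyyy
Steps: 4


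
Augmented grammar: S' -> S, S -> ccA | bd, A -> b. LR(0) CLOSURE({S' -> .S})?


Start: S' -> .S
For each item with dot before a nonterminal B, add B -> .γ for every B-production
Closure: [S' -> .S, S -> .ccA, S -> .bd]


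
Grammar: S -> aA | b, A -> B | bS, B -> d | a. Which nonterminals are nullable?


A nonterminal is nullable iff some alternative derives ε (directly, or every symbol in it is nullable)
Nullable: {}


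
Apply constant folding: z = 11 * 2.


11 * 2 = 22 at compile time
Optimized: z = 22


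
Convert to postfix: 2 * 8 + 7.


Left to right (same or higher precedence on left)
Postfix: 2 8 * 7 +


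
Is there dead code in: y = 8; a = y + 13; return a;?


y is read by a's definition; a is returned
No dead code


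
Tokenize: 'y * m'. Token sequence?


Scan left to right, longest-match per lexeme
Tokens: ID(y), OP(*), ID(m)


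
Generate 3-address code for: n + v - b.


Break into single-operator statements:
t1 = n + v
t2 = t1 - b


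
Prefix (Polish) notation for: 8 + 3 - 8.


left-to-right (same/higher precedence on left): tree is (- (+ 8 3) 8)
Prefix: - + 8 3 8


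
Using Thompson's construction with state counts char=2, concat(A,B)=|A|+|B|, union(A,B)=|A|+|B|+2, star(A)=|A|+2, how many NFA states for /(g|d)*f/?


Syntax tree has 3 char leaf(s), 1 union(s), 1 star(s)
chars contribute 3×2 = 6; each union adds +2; each star adds +2
Total: 6 + 2 + 2 = 10 states


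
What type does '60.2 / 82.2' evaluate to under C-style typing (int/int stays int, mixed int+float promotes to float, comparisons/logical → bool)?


Operand types: float / float
Rule: mixed int/float promotes to float; int/int stays int
Result type: float


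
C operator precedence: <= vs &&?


'<=' is relational (level 7); '&&' is logical AND (level 2)
Higher level binds tighter
'<=' has higher precedence than '&&'


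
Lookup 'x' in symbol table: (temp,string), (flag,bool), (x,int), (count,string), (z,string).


Lookup 'x' → type int


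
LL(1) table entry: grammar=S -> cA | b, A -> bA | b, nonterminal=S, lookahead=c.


For [S, c]: 'c' ∈ FIRST(cA)
Entry: S -> cA


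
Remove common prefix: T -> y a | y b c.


Common prefix: 'y'
Factored: T -> y T', T' -> a | b c


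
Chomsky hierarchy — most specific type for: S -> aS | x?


Right-linear: every RHS is a terminal or a terminal followed by one nonterminal
Classification: Type 3 (Regular)


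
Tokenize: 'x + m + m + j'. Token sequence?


Scan left to right, longest-match per lexeme
Tokens: ID(x), OP(+), ID(m), OP(+), ID(m), OP(+), ID(j)


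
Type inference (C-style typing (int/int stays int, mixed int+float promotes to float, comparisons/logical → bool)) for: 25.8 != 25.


Operand types: float != int
Rule: comparison yields bool
Result type: bool


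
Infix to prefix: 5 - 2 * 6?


'*' binds tighter: tree is (- 5 (* 2 6))
Prefix: - 5 * 2 6


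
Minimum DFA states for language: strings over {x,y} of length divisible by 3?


Track length mod 3: states 0..2, accept at 0
Minimal DFA: 3 states


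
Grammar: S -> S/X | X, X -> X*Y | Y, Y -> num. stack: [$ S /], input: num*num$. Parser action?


no handle ('S/' is not any RHS); shift 'num'
Action: shift


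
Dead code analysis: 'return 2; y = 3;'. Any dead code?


statement follows a return and is unreachable
Dead: 'y = 3'


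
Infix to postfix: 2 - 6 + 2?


Left to right (same or higher precedence on left)
Postfix: 2 6 - 2 +


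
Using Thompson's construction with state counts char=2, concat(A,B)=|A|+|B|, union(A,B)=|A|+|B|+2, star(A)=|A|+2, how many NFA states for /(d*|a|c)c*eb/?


Syntax tree has 6 char leaf(s), 2 union(s), 2 star(s)
chars contribute 6×2 = 12; each union adds +2; each star adds +2
Total: 12 + 4 + 4 = 20 states


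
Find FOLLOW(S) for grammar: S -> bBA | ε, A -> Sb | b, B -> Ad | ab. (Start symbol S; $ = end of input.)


$ ∈ FOLLOW(S). For each A -> αBβ: add FIRST(β)\{ε} to FOLLOW(B); if β nullable, add FOLLOW(A).
FOLLOW(S) = {$, b}


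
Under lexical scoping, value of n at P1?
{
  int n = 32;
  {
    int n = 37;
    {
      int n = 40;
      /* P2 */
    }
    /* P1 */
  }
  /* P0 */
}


n declared in the same block as P1
n = 37


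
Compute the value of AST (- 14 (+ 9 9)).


Evaluate inner: (+ 9 9) = 18
Evaluate root: (- 14 18) = -4
Result: -4


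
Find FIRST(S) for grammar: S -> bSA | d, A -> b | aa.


Per alternative of S: FIRST(bSA) = {b}; FIRST(d) = {d}
FIRST(S) = {b, d}


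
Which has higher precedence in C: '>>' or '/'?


'/' is multiplicative (level 10); '>>' is shift (level 8)
Higher level binds tighter
'/' has higher precedence than '>>'


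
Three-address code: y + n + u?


Break into single-operator statements:
t1 = y + n
t2 = t1 + u


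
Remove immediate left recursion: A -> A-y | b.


Left-recursive alternatives: A-y; non-recursive: b
Introduce A': A -> bA', A' -> -yA' | ε


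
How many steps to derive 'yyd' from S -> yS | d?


Derivation: S => yS => yyS => yyd
Steps: 3


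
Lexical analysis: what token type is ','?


Pattern: delimiter/punctuation
Type: PUNCTUATION


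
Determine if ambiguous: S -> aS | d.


right-linear, alternatives start with distinct terminals 'a' vs 'd': unique leftmost derivation
Unambiguous


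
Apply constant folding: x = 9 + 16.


9 + 16 = 25 at compile time
Optimized: x = 25


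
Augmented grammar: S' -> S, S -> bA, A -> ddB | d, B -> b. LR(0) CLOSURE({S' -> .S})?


Start: S' -> .S
For each item with dot before a nonterminal B, add B -> .γ for every B-production
Closure: [S' -> .S, S -> .bA]


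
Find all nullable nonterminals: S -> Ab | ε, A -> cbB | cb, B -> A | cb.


A nonterminal is nullable iff some alternative derives ε (directly, or every symbol in it is nullable)
Nullable: {S}


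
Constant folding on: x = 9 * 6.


9 * 6 = 54 at compile time
Optimized: x = 54


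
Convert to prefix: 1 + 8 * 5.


'*' binds tighter: tree is (+ 1 (* 8 5))
Prefix: + 1 * 8 5


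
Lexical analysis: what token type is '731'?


Pattern: digits only
Type: INTEGER_LITERAL


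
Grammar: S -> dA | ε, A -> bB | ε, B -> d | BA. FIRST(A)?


Per alternative of A: FIRST(bB) = {b}; FIRST(ε) = {ε}
FIRST(A) = {b, ε}


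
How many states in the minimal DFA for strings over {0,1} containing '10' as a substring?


KMP-style automaton: 2 progress states + 1 absorbing accept = 3
Minimal DFA: 3 states


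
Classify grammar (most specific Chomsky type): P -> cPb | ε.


Single nonterminal LHS, but c^n b^n is not regular
Classification: Type 2 (Context-Free)


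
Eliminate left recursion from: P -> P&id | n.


Left-recursive alternatives: P&id; non-recursive: n
Introduce P': P -> nP', P' -> &idP' | ε


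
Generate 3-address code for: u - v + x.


Break into single-operator statements:
t1 = u - v
t2 = t1 + x


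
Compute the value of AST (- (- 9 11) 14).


Evaluate inner: (- 9 11) = -2
Evaluate root: (- -2 14) = -16
Result: -16


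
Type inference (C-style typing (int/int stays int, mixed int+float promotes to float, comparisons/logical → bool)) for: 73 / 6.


Operand types: int / int
Rule: mixed int/float promotes to float; int/int stays int
Result type: int


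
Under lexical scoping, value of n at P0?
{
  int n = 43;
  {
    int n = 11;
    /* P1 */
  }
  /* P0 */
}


n declared in the same block as P0
n = 43


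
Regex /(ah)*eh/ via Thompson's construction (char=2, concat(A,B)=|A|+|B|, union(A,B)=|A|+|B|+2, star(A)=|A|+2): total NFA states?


Syntax tree has 4 char leaf(s), 0 union(s), 1 star(s)
chars contribute 4×2 = 8; each union adds +2; each star adds +2
Total: 8 + 0 + 2 = 10 states


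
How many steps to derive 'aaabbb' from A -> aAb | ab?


Derivation: A => aAb => aaAbb => aaabbb
Steps: 3


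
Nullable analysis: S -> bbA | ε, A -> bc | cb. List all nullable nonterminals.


A nonterminal is nullable iff some alternative derives ε (directly, or every symbol in it is nullable)
Nullable: {S}


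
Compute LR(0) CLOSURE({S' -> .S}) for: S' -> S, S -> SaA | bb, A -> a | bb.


Start: S' -> .S
For each item with dot before a nonterminal B, add B -> .γ for every B-production
Closure: [S' -> .S, S -> .SaA, S -> .bb]


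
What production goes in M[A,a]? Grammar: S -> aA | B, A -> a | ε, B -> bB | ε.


For [A, a]: 'a' ∈ FIRST(a)
Entry: A -> a


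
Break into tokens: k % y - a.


Scan left to right, longest-match per lexeme
Tokens: ID(k), OP(%), ID(y), OP(-), ID(a)


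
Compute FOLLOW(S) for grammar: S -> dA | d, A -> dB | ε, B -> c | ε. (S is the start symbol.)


$ ∈ FOLLOW(S). For each A -> αBβ: add FIRST(β)\{ε} to FOLLOW(B); if β nullable, add FOLLOW(A).
FOLLOW(S) = {$}


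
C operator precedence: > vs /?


'/' is multiplicative (level 10); '>' is relational (level 7)
Higher level binds tighter
'/' has higher precedence than '>'


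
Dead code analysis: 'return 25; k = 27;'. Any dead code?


statement follows a return and is unreachable
Dead: 'k = 27'


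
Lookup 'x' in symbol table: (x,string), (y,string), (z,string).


Lookup 'x' → type string


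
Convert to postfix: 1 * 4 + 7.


Left to right (same or higher precedence on left)
Postfix: 1 4 * 7 +


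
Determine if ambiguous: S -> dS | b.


right-linear, alternatives start with distinct terminals 'd' vs 'b': unique leftmost derivation
Unambiguous


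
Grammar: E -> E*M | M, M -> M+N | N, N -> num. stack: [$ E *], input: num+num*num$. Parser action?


no handle ('E*' is not any RHS); shift 'num'
Action: shift


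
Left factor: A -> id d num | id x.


Common prefix: 'id'
Factored: A -> id A', A' -> d num | x


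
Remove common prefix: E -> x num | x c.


Common prefix: 'x'
Factored: E -> x E', E' -> num | c


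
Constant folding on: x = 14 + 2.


14 + 2 = 16 at compile time
Optimized: x = 16


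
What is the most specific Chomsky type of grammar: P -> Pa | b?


Left-linear: every RHS is a terminal or one nonterminal followed by a terminal
Classification: Type 3 (Regular)


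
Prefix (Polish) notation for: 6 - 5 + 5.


left-to-right (same/higher precedence on left): tree is (+ (- 6 5) 5)
Prefix: + - 6 5 5


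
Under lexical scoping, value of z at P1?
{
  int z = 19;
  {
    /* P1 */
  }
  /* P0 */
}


P1's block does not declare z; resolves to the enclosing declaration at depth 0
z = 19


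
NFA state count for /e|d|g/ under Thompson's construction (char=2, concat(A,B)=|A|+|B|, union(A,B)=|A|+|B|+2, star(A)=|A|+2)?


Syntax tree has 3 char leaf(s), 2 union(s), 0 star(s)
chars contribute 3×2 = 6; each union adds +2; each star adds +2
Total: 6 + 4 + 0 = 10 states


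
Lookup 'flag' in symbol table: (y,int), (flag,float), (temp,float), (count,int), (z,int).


Lookup 'flag' → type float


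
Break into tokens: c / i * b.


Scan left to right, longest-match per lexeme
Tokens: ID(c), OP(/), ID(i), OP(*), ID(b)


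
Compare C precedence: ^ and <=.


'<=' is relational (level 7); '^' is bitwise XOR (level 4)
Higher level binds tighter
'<=' has higher precedence than '^'


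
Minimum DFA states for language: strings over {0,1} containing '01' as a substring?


KMP-style automaton: 2 progress states + 1 absorbing accept = 3
Minimal DFA: 3 states


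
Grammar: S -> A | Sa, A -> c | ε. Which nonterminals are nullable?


A nonterminal is nullable iff some alternative derives ε (directly, or every symbol in it is nullable)
Nullable: {A, S}


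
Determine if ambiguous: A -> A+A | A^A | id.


'id+id^id' has two parse trees (no precedence encoded between + and ^)
Ambiguous


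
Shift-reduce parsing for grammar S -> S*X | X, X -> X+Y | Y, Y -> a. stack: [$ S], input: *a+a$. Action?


shift '*' to continue S -> S*X
Action: shift


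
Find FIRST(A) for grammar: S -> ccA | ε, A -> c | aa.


Per alternative of A: FIRST(c) = {c}; FIRST(aa) = {a}
FIRST(A) = {a, c}


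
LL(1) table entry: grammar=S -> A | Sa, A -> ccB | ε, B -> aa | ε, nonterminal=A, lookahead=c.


For [A, c]: 'c' ∈ FIRST(ccB)
Entry: A -> ccB


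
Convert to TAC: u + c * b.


Break into single-operator statements:
t1 = c * b
t2 = u + t1


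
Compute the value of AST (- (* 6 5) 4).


Evaluate inner: (* 6 5) = 30
Evaluate root: (- 30 4) = 26
Result: 26


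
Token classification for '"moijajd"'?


Pattern: double-quoted sequence
Type: STRING_LITERAL


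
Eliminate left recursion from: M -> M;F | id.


Left-recursive alternatives: M;F; non-recursive: id
Introduce M': M -> idM', M' -> ;FM' | ε


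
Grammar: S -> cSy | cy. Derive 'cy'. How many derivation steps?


Derivation: S => cy
Steps: 1


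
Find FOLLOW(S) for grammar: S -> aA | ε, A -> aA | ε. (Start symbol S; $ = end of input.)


$ ∈ FOLLOW(S). For each A -> αBβ: add FIRST(β)\{ε} to FOLLOW(B); if β nullable, add FOLLOW(A).
FOLLOW(S) = {$}


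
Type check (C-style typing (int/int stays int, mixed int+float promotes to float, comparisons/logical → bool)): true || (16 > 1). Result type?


Operand types: bool || bool
Rule: logical operators take bool operands and yield bool
Result type: bool


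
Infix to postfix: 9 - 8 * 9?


* has higher precedence, evaluate 8*9 first
Postfix: 9 8 9 * -


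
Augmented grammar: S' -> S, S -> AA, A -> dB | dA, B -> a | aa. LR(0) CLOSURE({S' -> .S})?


Start: S' -> .S
For each item with dot before a nonterminal B, add B -> .γ for every B-production
Closure: [S' -> .S, S -> .AA, A -> .dB, A -> .dA]


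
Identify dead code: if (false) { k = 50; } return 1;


condition is constant false, so the whole block is unreachable
Dead: 'if (false) { k = 50; }'


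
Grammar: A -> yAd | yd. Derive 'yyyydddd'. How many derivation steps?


Derivation: A => yAd => yyAdd => yyyAddd => yyyydddd
Steps: 4


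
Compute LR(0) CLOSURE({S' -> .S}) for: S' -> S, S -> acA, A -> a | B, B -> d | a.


Start: S' -> .S
For each item with dot before a nonterminal B, add B -> .γ for every B-production
Closure: [S' -> .S, S -> .acA]


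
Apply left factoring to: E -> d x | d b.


Common prefix: 'd'
Factored: E -> d E', E' -> x | b


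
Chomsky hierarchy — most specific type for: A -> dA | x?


Right-linear: every RHS is a terminal or a terminal followed by one nonterminal
Classification: Type 3 (Regular)


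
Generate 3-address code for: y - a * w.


Break into single-operator statements:
t1 = a * w
t2 = y - t1


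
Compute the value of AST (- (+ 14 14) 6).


Evaluate inner: (+ 14 14) = 28
Evaluate root: (- 28 6) = 22
Result: 22


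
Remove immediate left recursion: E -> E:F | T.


Left-recursive alternatives: E:F; non-recursive: T
Introduce E': E -> TE', E' -> :FE' | ε


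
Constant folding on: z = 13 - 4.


13 - 4 = 9 at compile time
Optimized: z = 9


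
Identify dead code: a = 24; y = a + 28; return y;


a is read by y's definition; y is returned
No dead code


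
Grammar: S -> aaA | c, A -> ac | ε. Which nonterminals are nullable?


A nonterminal is nullable iff some alternative derives ε (directly, or every symbol in it is nullable)
Nullable: {A}


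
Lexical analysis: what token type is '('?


Pattern: delimiter/punctuation
Type: PUNCTUATION


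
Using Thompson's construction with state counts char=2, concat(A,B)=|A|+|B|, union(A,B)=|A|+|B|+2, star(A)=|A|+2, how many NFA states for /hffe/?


Syntax tree has 4 char leaf(s), 0 union(s), 0 star(s)
chars contribute 4×2 = 8; each union adds +2; each star adds +2
Total: 8 + 0 + 0 = 8 states


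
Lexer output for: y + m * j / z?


Scan left to right, longest-match per lexeme
Tokens: ID(y), OP(+), ID(m), OP(*), ID(j), OP(/), ID(z)


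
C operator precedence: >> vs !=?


'>>' is shift (level 8); '!=' is equality (level 6)
Higher level binds tighter
'>>' has higher precedence than '!='
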